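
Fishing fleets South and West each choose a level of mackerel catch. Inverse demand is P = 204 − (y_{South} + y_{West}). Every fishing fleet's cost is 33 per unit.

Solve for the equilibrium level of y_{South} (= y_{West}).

57

Fishing fleet South's profit: π = y_{South}(204 − (y_{South} + y_{West})) − 33y_{South}.
∂π/∂y_{South} = 171 − 2y_{South} − y_{West} = 0, so y_{South} = 85.5 − 0.5y_{West}.
Setting y_{South} = y_{West} in the reaction function: y_{South} = 85.5 − 0.5y_{South}, so y_{South} = 85.5 / 1.5 = 57.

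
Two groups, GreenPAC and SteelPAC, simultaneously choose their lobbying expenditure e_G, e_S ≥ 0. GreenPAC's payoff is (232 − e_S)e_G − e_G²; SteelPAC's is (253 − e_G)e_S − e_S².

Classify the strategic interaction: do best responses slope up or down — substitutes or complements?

Expanding GreenPAC's payoff: 232e_G − e_Se_G − e_G².
∂π/∂e_G = 232 − e_S − 2e_G = 0, so e_G = 116 − 0.5e_S.
The best-response slope de_G/de_S = −0.5 < 0: the reaction function is downward-sloping, so the choices are strategic substitutes.

strategic substitutes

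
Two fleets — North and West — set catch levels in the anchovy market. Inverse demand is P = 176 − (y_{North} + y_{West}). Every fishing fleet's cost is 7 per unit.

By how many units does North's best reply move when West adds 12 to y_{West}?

-6

Fishing fleet North's profit: π = y_{North}(176 − (y_{North} + y_{West})) − 7y_{North}.
∂π/∂y_{North} = 169 − 2y_{North} − y_{West} = 0, so y_{North} = 84.5 − 0.5y_{West}.
The reaction-function slope is −0.5, so a 12-unit rise in y_{West} moves y_{North} by −0.5 × 12 = −6. North's best response falls — the actions are strategic substitutes.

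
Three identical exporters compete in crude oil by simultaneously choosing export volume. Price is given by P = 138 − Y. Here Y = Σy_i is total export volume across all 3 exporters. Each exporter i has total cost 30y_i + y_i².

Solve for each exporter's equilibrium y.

18

A representative exporter's profit is π_i = y_i(138 − Y) − 30y_i − y_i², with Y = y_i + Σ_{j≠i} y_j.
First-order condition: 108 − 4y_i − Σ_{j≠i} y_j = 0.
Imposing symmetry (y_j = y for all j) turns Σ_{j≠i} y_j into 2y, so 108 = 6y and y = 18.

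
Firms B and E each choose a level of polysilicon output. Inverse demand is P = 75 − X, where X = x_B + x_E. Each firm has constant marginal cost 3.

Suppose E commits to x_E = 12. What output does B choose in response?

Firm B's profit: π = x_B(75 − (x_B + x_E)) − 3x_B.
∂π/∂x_B = 72 − 2x_B − x_E = 0, so x_B = 36 − 0.5x_E.
At x_E = 12: x_B = 36 − 0.5·12 = 30.

30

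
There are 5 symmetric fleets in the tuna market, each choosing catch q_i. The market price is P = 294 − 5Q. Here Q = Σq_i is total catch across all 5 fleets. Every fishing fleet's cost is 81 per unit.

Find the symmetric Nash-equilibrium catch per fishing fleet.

A representative fishing fleet's profit is π_i = q_i(294 − 5Q) − 81q_i, with Q = q_i + Σ_{j≠i} q_j.
First-order condition: 213 − 10q_i − 5Σ_{j≠i} q_j = 0.
In a symmetric equilibrium every fishing fleet chooses the same q, so Σ_{j≠i} q_j = 4q. The condition becomes 213 − 30q = 0, giving q = 213/30 = 7.1.

7.1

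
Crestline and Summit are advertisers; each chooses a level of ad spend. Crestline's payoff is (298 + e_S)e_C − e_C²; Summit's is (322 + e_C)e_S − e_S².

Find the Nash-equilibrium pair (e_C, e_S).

Expanding Crestline's payoff: 298e_C + e_Se_C − e_C².
∂π/∂e_C = 298 + e_S − 2e_C = 0, so e_C = 149 + 0.5e_S.
Likewise for Summit: e_S = 161 + 0.5e_C.
Substituting the second reaction function into the first: e_C = 149 + 0.5(161 + 0.5e_C), which gives 0.75e_C = 229.5 ⇒ e_C = 306.
Then e_S = 161 + 0.5·306 = 314.

306, 314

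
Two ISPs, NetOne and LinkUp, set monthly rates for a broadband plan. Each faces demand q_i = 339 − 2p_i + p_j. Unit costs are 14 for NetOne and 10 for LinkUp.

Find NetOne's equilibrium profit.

23241.68

NetOne's profit: π = (p_{NetOne} − 14)(339 − 2p_{NetOne} + p_{LinkUp}).
∂π/∂p_{NetOne} = 367 − 4p_{NetOne} + p_{LinkUp} = 0 ⇒ p_{NetOne} = 91.75 + 0.25p_{LinkUp}.
Similarly p_{LinkUp} = 89.75 + 0.25p_{NetOne}.
Plugging p_{LinkUp} into NetOne's best response: p_{NetOne} = 91.75 + 0.25(89.75 + 0.25p_{NetOne}) ⇒ 0.9375p_{NetOne} = 114.1875, so p_{NetOne} = 121.8.
Then p_{LinkUp} = 89.75 + 0.25·121.8 = 120.2.
q_{NetOne} = 339 − 2·121.8 + 120.2 = 215.6.
Profit = (121.8 − 14)·215.6 = 23241.68.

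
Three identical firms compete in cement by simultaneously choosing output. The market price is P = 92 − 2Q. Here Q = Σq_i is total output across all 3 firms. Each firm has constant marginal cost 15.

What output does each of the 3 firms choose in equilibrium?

9.625

A representative firm's profit is π_i = q_i(92 − 2Q) − 15q_i, with Q = q_i + Σ_{j≠i} q_j.
First-order condition: 77 − 4q_i − 2Σ_{j≠i} q_j = 0.
Imposing symmetry (q_j = q for all j) turns Σ_{j≠i} q_j into 2q, so 77 = 8q and q = 9.625.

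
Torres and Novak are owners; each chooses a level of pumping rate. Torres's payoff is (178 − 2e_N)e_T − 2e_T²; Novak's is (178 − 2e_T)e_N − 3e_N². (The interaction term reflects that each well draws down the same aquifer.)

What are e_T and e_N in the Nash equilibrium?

Expanding Torres's payoff: 178e_T − 2e_Ne_T − 2e_T².
∂π/∂e_T = 178 − 2e_N − 4e_T = 0, so e_T = 44.5 − 0.5e_N.
Likewise for Novak: e_N = 89/3 − (1/3)e_T.
Plugging e_N into Torres's best response: e_T = 44.5 − 0.5(89/3 − (1/3)e_T) ⇒ (5/6)e_T = 89/3, so e_T = 35.6.
Then e_N = 89/3 − (1/3)·35.6 = 17.8.

35.6, 17.8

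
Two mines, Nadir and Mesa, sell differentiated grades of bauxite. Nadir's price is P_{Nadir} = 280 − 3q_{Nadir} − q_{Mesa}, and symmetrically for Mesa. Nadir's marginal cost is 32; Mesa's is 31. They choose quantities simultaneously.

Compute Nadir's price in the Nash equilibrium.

Mine Nadir's profit: π = q_{Nadir}(280 − 3q_{Nadir} − q_{Mesa}) − 32q_{Nadir}.
∂π/∂q_{Nadir} = 248 − 6q_{Nadir} − q_{Mesa} = 0 ⇒ q_{Nadir} = 124/3 − (1/6)q_{Mesa}.
Similarly q_{Mesa} = 41.5 − (1/6)q_{Nadir}.
Substituting the second reaction function into the first: q_{Nadir} = 124/3 − (1/6)(41.5 − (1/6)q_{Nadir}), which gives (35/36)q_{Nadir} = 413/12 ⇒ q_{Nadir} = 35.4.
Then q_{Mesa} = 41.5 − (1/6)·35.4 = 35.6.
P_{Nadir} = 280 − 3·35.4 − 35.6 = 138.2.

138.2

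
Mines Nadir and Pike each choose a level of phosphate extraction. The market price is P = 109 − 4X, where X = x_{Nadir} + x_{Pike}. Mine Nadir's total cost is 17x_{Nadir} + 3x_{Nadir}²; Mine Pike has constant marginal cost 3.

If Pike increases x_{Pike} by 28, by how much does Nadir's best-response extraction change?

-8

Mine Nadir's profit: π = x_{Nadir}(109 − 4(x_{Nadir} + x_{Pike})) − 17x_{Nadir} − 3x_{Nadir}².
∂π/∂x_{Nadir} = 92 − 14x_{Nadir} − 4x_{Pike} = 0, so x_{Nadir} = 46/7 − (2/7)x_{Pike}.
The reaction-function slope is −2/7, so a 28-unit rise in x_{Pike} moves x_{Nadir} by −2/7 × 28 = −8. Nadir's best response falls — the actions are strategic substitutes.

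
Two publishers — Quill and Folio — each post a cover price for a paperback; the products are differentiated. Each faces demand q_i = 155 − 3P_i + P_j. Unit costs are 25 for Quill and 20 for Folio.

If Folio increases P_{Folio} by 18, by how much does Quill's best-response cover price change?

3

Quill's profit: π = (P_{Quill} − 25)(155 − 3P_{Quill} + P_{Folio}).
∂π/∂P_{Quill} = 230 − 6P_{Quill} + P_{Folio} = 0 ⇒ P_{Quill} = 115/3 + (1/6)P_{Folio}.
The reaction-function slope is 1/6, so an 18-unit rise in P_{Folio} moves P_{Quill} by 1/6 × 18 = 3. Quill's best response rises — the actions are strategic complements.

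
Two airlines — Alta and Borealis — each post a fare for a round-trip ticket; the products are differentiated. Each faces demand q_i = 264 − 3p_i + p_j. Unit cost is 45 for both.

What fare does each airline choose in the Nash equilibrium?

79.8

Alta's profit: π = (p_{Alta} − 45)(264 − 3p_{Alta} + p_{Borealis}).
∂π/∂p_{Alta} = 399 − 6p_{Alta} + p_{Borealis} = 0 ⇒ p_{Alta} = 66.5 + (1/6)p_{Borealis}.
By symmetry p_{Borealis} = p_{Alta}; substituting into the reaction function, (5/6)p_{Alta} = 66.5 and p_{Alta} = 79.8.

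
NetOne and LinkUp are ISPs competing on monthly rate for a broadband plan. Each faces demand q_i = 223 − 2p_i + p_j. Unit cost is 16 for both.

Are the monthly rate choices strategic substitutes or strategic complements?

NetOne's profit: π = (p_{NetOne} − 16)(223 − 2p_{NetOne} + p_{LinkUp}).
∂π/∂p_{NetOne} = 255 − 4p_{NetOne} + p_{LinkUp} = 0 ⇒ p_{NetOne} = 63.75 + 0.25p_{LinkUp}.
The best-response slope dp_{NetOne}/dp_{LinkUp} = 0.25 > 0: the reaction function is upward-sloping, so the choices are strategic complements.

strategic complements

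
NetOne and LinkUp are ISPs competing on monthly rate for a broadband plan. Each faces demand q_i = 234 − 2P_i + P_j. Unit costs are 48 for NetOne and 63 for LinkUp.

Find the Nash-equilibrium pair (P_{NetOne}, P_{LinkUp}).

112, 118

NetOne's profit: π = (P_{NetOne} − 48)(234 − 2P_{NetOne} + P_{LinkUp}).
∂π/∂P_{NetOne} = 330 − 4P_{NetOne} + P_{LinkUp} = 0 ⇒ P_{NetOne} = 82.5 + 0.25P_{LinkUp}.
Similarly P_{LinkUp} = 90 + 0.25P_{NetOne}.
Solving the two reaction functions simultaneously: (1 − (0.25)(0.25))P_{NetOne} = 82.5 + 0.25·90, so 0.9375P_{NetOne} = 105 and P_{NetOne} = 112.
Then P_{LinkUp} = 90 + 0.25·112 = 118.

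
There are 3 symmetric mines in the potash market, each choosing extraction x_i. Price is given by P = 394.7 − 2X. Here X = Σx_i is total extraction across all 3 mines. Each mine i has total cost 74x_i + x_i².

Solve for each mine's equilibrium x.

32.07

A representative mine's profit is π_i = x_i(394.7 − 2X) − 74x_i − x_i², with X = x_i + Σ_{j≠i} x_j.
First-order condition: 320.7 − 6x_i − 2Σ_{j≠i} x_j = 0.
In a symmetric equilibrium every mine chooses the same x, so Σ_{j≠i} x_j = 2x. The condition becomes 320.7 − 10x = 0, giving x = 320.7/10 = 32.07.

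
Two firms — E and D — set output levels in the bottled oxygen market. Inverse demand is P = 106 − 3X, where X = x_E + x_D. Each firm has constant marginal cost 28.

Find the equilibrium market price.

54

Firm E's profit: π = x_E(106 − 3(x_E + x_D)) − 28x_E.
∂π/∂x_E = 78 − 6x_E − 3x_D = 0, so x_E = 13 − 0.5x_D.
By symmetry x_D = x_E; substituting into the reaction function, 1.5x_E = 13 and x_E = 26/3.
Equilibrium price: P = 106 − 3·(52/3) = 54.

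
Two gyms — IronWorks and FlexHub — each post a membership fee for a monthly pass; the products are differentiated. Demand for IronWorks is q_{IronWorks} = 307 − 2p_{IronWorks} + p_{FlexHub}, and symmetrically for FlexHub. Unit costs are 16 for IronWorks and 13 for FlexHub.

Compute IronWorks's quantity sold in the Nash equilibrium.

IronWorks's profit: π = (p_{IronWorks} − 16)(307 − 2p_{IronWorks} + p_{FlexHub}).
∂π/∂p_{IronWorks} = 339 − 4p_{IronWorks} + p_{FlexHub} = 0 ⇒ p_{IronWorks} = 84.75 + 0.25p_{FlexHub}.
Similarly p_{FlexHub} = 83.25 + 0.25p_{IronWorks}.
Solving the two reaction functions simultaneously: (1 − (0.25)(0.25))p_{IronWorks} = 84.75 + 0.25·83.25, so 0.9375p_{IronWorks} = 105.5625 and p_{IronWorks} = 112.6.
Then p_{FlexHub} = 83.25 + 0.25·112.6 = 111.4.
q_{IronWorks} = 307 − 2·112.6 + 111.4 = 193.2.

193.2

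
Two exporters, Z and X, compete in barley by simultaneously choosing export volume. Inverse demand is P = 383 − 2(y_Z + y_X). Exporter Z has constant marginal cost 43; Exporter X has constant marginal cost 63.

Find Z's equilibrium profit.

7200

Exporter Z's profit: π = y_Z(383 − 2(y_Z + y_X)) − 43y_Z.
∂π/∂y_Z = 340 − 4y_Z − 2y_X = 0, so y_Z = 85 − 0.5y_X.
By the same steps for X: y_X = 80 − 0.5y_Z.
Plugging y_X into Z's best response: y_Z = 85 − 0.5(80 − 0.5y_Z) ⇒ 0.75y_Z = 45, so y_Z = 60.
Then y_X = 80 − 0.5·60 = 50.
Price P = 383 − 2·110 = 163.
Z's profit: (163 − 43)·60 = 7200.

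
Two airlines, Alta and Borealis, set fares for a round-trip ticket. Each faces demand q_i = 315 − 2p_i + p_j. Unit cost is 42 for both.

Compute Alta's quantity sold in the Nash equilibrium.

Alta's profit: π = (p_{Alta} − 42)(315 − 2p_{Alta} + p_{Borealis}).
∂π/∂p_{Alta} = 399 − 4p_{Alta} + p_{Borealis} = 0 ⇒ p_{Alta} = 99.75 + 0.25p_{Borealis}.
By symmetry p_{Borealis} = p_{Alta}; substituting into the reaction function, 0.75p_{Alta} = 99.75 and p_{Alta} = 133.
q_{Alta} = 315 − 2·133 + 133 = 182.

182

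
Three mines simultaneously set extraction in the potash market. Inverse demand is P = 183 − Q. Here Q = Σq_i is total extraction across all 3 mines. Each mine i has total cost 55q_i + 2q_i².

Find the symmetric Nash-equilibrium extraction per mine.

A representative mine's profit is π_i = q_i(183 − Q) − 55q_i − 2q_i², with Q = q_i + Σ_{j≠i} q_j.
First-order condition: 128 − 6q_i − Σ_{j≠i} q_j = 0.
In a symmetric equilibrium every mine chooses the same q, so Σ_{j≠i} q_j = 2q. The condition becomes 128 − 8q = 0, giving q = 128/8 = 16.

16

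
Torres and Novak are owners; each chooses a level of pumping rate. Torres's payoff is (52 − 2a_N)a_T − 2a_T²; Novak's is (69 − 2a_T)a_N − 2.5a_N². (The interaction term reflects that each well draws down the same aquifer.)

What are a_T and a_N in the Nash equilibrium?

7.625, 10.75

Expanding Torres's payoff: 52a_T − 2a_Na_T − 2a_T².
∂π/∂a_T = 52 − 2a_N − 4a_T = 0, so a_T = 13 − 0.5a_N.
Likewise for Novak: a_N = 13.8 − 0.4a_T.
Plugging a_N into Torres's best response: a_T = 13 − 0.5(13.8 − 0.4a_T) ⇒ 0.8a_T = 6.1, so a_T = 7.625.
Then a_N = 13.8 − 0.4·7.625 = 10.75.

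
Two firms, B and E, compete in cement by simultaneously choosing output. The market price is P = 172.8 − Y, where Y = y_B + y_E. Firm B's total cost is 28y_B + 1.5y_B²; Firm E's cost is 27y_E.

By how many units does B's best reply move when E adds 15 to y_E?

Firm B's profit: π = y_B(172.8 − (y_B + y_E)) − 28y_B − 1.5y_B².
∂π/∂y_B = 144.8 − 5y_B − y_E = 0, so y_B = 28.96 − 0.2y_E.
The reaction-function slope is −0.2, so a 15-unit rise in y_E moves y_B by −0.2 × 15 = −3. B's best response falls — the actions are strategic substitutes.

-3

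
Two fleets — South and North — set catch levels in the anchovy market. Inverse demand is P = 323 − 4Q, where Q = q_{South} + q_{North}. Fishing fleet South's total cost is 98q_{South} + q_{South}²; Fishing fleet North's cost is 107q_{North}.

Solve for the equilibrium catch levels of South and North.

Fishing fleet South's profit: π = q_{South}(323 − 4(q_{South} + q_{North})) − 98q_{South} − q_{South}².
∂π/∂q_{South} = 225 − 10q_{South} − 4q_{North} = 0, so q_{South} = 22.5 − 0.4q_{North}.
For North: ∂π/∂q_{North} = 216 − 8q_{North} − 4q_{South} = 0 ⇒ q_{North} = 27 − 0.5q_{South}.
Plugging q_{North} into South's best response: q_{South} = 22.5 − 0.4(27 − 0.5q_{South}) ⇒ 0.8q_{South} = 11.7, so q_{South} = 14.625.
Then q_{North} = 27 − 0.5·14.625 = 19.6875.

14.625, 19.6875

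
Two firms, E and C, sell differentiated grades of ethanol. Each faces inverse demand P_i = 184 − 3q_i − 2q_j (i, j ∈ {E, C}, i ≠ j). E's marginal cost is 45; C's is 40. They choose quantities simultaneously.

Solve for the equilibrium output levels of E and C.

Firm E's profit: π = q_E(184 − 3q_E − 2q_C) − 45q_E.
∂π/∂q_E = 139 − 6q_E − 2q_C = 0 ⇒ q_E = 139/6 − (1/3)q_C.
Similarly q_C = 24 − (1/3)q_E.
Solving the two reaction functions simultaneously: (1 − (−1/3)(−1/3))q_E = 139/6 − (1/3)·24, so (8/9)q_E = 91/6 and q_E = 17.0625.
Then q_C = 24 − (1/3)·17.0625 = 18.3125.

17.0625, 18.3125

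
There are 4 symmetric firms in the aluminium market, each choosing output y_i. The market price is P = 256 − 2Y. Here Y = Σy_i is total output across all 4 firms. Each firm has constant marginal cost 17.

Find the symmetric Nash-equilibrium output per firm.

A representative firm's profit is π_i = y_i(256 − 2Y) − 17y_i, with Y = y_i + Σ_{j≠i} y_j.
First-order condition: 239 − 4y_i − 2Σ_{j≠i} y_j = 0.
In a symmetric equilibrium every firm chooses the same y, so Σ_{j≠i} y_j = 3y. The condition becomes 239 − 10y = 0, giving y = 239/10 = 23.9.

23.9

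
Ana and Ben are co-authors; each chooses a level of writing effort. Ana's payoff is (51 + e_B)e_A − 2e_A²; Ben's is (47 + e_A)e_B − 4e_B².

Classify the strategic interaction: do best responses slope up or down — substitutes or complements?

Expanding Ana's payoff: 51e_A + e_Be_A − 2e_A².
∂π/∂e_A = 51 + e_B − 4e_A = 0, so e_A = 12.75 + 0.25e_B.
The best-response slope de_A/de_B = 0.25 > 0: the reaction function is upward-sloping, so the choices are strategic complements.

strategic complements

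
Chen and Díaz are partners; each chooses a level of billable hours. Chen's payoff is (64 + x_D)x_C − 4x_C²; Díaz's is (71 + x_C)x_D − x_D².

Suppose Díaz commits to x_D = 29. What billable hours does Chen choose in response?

Expanding Chen's payoff: 64x_C + x_Dx_C − 4x_C².
∂π/∂x_C = 64 + x_D − 8x_C = 0, so x_C = 8 + 0.125x_D.
At x_D = 29: x_C = 8 + 0.125·29 = 11.625.

11.625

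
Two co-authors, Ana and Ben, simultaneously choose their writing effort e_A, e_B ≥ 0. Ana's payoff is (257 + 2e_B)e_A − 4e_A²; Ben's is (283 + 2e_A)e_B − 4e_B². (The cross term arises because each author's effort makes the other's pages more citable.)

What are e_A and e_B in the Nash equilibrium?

Expanding Ana's payoff: 257e_A + 2e_Be_A − 4e_A².
∂π/∂e_A = 257 + 2e_B − 8e_A = 0, so e_A = 32.125 + 0.25e_B.
Likewise for Ben: e_B = 35.375 + 0.25e_A.
Substituting the second reaction function into the first: e_A = 32.125 + 0.25(35.375 + 0.25e_A), which gives 0.9375e_A = 1311/32 ⇒ e_A = 43.7.
Then e_B = 35.375 + 0.25·43.7 = 46.3.

43.7, 46.3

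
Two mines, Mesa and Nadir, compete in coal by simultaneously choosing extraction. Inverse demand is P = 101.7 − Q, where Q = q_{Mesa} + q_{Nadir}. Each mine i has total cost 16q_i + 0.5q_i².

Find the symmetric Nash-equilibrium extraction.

Mine Mesa's profit: π = q_{Mesa}(101.7 − (q_{Mesa} + q_{Nadir})) − 16q_{Mesa} − 0.5q_{Mesa}².
∂π/∂q_{Mesa} = 85.7 − 3q_{Mesa} − q_{Nadir} = 0, so q_{Mesa} = 857/30 − (1/3)q_{Nadir}.
The game is symmetric, so in equilibrium q_{Nadir} = q_{Mesa}: the reaction function gives (4/3)q_{Mesa} = 857/30, hence q_{Mesa} = 21.425.

21.425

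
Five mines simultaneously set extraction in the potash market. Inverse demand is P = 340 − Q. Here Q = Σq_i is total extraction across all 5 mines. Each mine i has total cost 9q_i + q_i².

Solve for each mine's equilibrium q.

41.375

A representative mine's profit is π_i = q_i(340 − Q) − 9q_i − q_i², with Q = q_i + Σ_{j≠i} q_j.
First-order condition: 331 − 4q_i − Σ_{j≠i} q_j = 0.
In a symmetric equilibrium every mine chooses the same q, so Σ_{j≠i} q_j = 4q. The condition becomes 331 − 8q = 0, giving q = 331/8 = 41.375.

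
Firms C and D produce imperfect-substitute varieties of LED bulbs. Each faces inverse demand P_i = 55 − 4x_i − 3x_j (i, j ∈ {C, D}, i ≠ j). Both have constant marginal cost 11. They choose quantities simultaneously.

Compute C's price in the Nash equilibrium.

Firm C's profit: π = x_C(55 − 4x_C − 3x_D) − 11x_C.
∂π/∂x_C = 44 − 8x_C − 3x_D = 0 ⇒ x_C = 5.5 − 0.375x_D.
Setting x_C = x_D in the reaction function: x_C = 5.5 − 0.375x_C, so x_C = 5.5 / 1.375 = 4.
P_C = 55 − 4·4 − 3·4 = 27.

27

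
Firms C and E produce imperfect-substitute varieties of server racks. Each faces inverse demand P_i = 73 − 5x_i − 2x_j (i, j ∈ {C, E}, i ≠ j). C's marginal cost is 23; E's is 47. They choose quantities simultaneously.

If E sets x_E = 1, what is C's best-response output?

Firm C's profit: π = x_C(73 − 5x_C − 2x_E) − 23x_C.
∂π/∂x_C = 50 − 10x_C − 2x_E = 0 ⇒ x_C = 5 − 0.2x_E.
At x_E = 1: x_C = 5 − 0.2·1 = 4.8.

4.8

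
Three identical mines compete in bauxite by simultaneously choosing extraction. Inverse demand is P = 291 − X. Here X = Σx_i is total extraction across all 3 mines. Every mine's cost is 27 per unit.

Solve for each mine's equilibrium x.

66

A representative mine's profit is π_i = x_i(291 − X) − 27x_i, with X = x_i + Σ_{j≠i} x_j.
First-order condition: 264 − 2x_i − Σ_{j≠i} x_j = 0.
Imposing symmetry (x_j = x for all j) turns Σ_{j≠i} x_j into 2x, so 264 = 4x and x = 66.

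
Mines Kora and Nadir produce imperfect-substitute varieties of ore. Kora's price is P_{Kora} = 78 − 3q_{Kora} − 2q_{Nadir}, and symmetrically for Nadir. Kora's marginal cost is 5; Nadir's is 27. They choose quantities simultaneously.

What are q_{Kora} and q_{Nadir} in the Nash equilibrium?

10.5, 5

Mine Kora's profit: π = q_{Kora}(78 − 3q_{Kora} − 2q_{Nadir}) − 5q_{Kora}.
∂π/∂q_{Kora} = 73 − 6q_{Kora} − 2q_{Nadir} = 0 ⇒ q_{Kora} = 73/6 − (1/3)q_{Nadir}.
Similarly q_{Nadir} = 8.5 − (1/3)q_{Kora}.
Solving the two reaction functions simultaneously: (1 − (−1/3)(−1/3))q_{Kora} = 73/6 − (1/3)·8.5, so (8/9)q_{Kora} = 28/3 and q_{Kora} = 10.5.
Then q_{Nadir} = 8.5 − (1/3)·10.5 = 5.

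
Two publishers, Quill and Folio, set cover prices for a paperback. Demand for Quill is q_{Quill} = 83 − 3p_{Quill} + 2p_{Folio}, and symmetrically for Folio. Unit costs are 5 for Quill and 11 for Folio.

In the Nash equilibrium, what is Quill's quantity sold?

Quill's profit: π = (p_{Quill} − 5)(83 − 3p_{Quill} + 2p_{Folio}).
∂π/∂p_{Quill} = 98 − 6p_{Quill} + 2p_{Folio} = 0 ⇒ p_{Quill} = 49/3 + (1/3)p_{Folio}.
Similarly p_{Folio} = 58/3 + (1/3)p_{Quill}.
Plugging p_{Folio} into Quill's best response: p_{Quill} = 49/3 + (1/3)(58/3 + (1/3)p_{Quill}) ⇒ (8/9)p_{Quill} = 205/9, so p_{Quill} = 25.625.
Then p_{Folio} = 58/3 + (1/3)·25.625 = 27.875.
q_{Quill} = 83 − 3·25.625 + 2·27.875 = 61.875.

61.875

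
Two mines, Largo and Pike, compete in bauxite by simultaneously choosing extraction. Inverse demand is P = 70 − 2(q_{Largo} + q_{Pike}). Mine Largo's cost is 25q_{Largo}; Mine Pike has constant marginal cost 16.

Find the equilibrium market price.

37

Mine Largo's profit: π = q_{Largo}(70 − 2(q_{Largo} + q_{Pike})) − 25q_{Largo}.
∂π/∂q_{Largo} = 45 − 4q_{Largo} − 2q_{Pike} = 0, so q_{Largo} = 11.25 − 0.5q_{Pike}.
By the same steps for Pike: q_{Pike} = 13.5 − 0.5q_{Largo}.
Solving the two reaction functions simultaneously: (1 − (−0.5)(−0.5))q_{Largo} = 11.25 − 0.5·13.5, so 0.75q_{Largo} = 4.5 and q_{Largo} = 6.
Then q_{Pike} = 13.5 − 0.5·6 = 10.5.
Equilibrium price: P = 70 − 2·16.5 = 37.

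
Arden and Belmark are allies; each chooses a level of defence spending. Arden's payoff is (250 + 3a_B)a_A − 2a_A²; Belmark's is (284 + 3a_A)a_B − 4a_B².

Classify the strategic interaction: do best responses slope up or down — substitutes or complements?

strategic complements

Expanding Arden's payoff: 250a_A + 3a_Ba_A − 2a_A².
∂π/∂a_A = 250 + 3a_B − 4a_A = 0, so a_A = 62.5 + 0.75a_B.
The best-response slope da_A/da_B = 0.75 > 0: the reaction function is upward-sloping, so the choices are strategic complements.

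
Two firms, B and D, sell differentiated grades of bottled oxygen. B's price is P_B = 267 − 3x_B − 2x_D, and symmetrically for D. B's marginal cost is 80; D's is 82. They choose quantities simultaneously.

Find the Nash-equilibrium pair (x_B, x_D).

Firm B's profit: π = x_B(267 − 3x_B − 2x_D) − 80x_B.
∂π/∂x_B = 187 − 6x_B − 2x_D = 0 ⇒ x_B = 187/6 − (1/3)x_D.
Similarly x_D = 185/6 − (1/3)x_B.
Plugging x_D into B's best response: x_B = 187/6 − (1/3)(185/6 − (1/3)x_B) ⇒ (8/9)x_B = 188/9, so x_B = 23.5.
Then x_D = 185/6 − (1/3)·23.5 = 23.

23.5, 23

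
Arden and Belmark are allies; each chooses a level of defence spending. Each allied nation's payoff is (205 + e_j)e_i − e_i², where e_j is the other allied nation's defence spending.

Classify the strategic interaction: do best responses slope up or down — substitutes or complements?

Arden's payoff is (205 + e_B)e_A − e_A².
∂π/∂e_A = 205 + e_B − 2e_A = 0, so e_A = 102.5 + 0.5e_B.
The best-response slope de_A/de_B = 0.5 > 0: the reaction function is upward-sloping, so the choices are strategic complements.

strategic complements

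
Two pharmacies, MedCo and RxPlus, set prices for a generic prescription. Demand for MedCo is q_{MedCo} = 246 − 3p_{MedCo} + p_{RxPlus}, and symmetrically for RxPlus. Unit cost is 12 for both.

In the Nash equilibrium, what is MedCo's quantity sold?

133.2

MedCo's profit: π = (p_{MedCo} − 12)(246 − 3p_{MedCo} + p_{RxPlus}).
∂π/∂p_{MedCo} = 282 − 6p_{MedCo} + p_{RxPlus} = 0 ⇒ p_{MedCo} = 47 + (1/6)p_{RxPlus}.
Setting p_{MedCo} = p_{RxPlus} in the reaction function: p_{MedCo} = 47 + (1/6)p_{MedCo}, so p_{MedCo} = 47 / (5/6) = 56.4.
q_{MedCo} = 246 − 3·56.4 + 56.4 = 133.2.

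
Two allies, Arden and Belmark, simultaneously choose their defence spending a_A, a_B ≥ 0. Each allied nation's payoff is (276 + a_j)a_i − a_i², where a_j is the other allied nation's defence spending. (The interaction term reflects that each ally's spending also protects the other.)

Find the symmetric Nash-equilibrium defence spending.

Arden's payoff is (276 + a_B)a_A − a_A².
∂π/∂a_A = 276 + a_B − 2a_A = 0, so a_A = 138 + 0.5a_B.
By symmetry a_B = a_A; substituting into the reaction function, 0.5a_A = 138 and a_A = 276.

276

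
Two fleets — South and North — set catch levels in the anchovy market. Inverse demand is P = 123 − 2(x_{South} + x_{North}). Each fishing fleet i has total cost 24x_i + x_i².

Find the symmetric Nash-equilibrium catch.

12.375

Fishing fleet South's profit: π = x_{South}(123 − 2(x_{South} + x_{North})) − 24x_{South} − x_{South}².
∂π/∂x_{South} = 99 − 6x_{South} − 2x_{North} = 0, so x_{South} = 16.5 − (1/3)x_{North}.
Setting x_{South} = x_{North} in the reaction function: x_{South} = 16.5 − (1/3)x_{South}, so x_{South} = 16.5 / (4/3) = 12.375.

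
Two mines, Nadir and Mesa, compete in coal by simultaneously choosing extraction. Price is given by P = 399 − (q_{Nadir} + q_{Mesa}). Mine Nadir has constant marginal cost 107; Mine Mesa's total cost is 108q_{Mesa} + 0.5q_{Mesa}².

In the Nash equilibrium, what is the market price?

Mine Nadir's profit: π = q_{Nadir}(399 − (q_{Nadir} + q_{Mesa})) − 107q_{Nadir}.
∂π/∂q_{Nadir} = 292 − 2q_{Nadir} − q_{Mesa} = 0, so q_{Nadir} = 146 − 0.5q_{Mesa}.
For Mesa: ∂π/∂q_{Mesa} = 291 − 3q_{Mesa} − q_{Nadir} = 0 ⇒ q_{Mesa} = 97 − (1/3)q_{Nadir}.
Substituting the second reaction function into the first: q_{Nadir} = 146 − 0.5(97 − (1/3)q_{Nadir}), which gives (5/6)q_{Nadir} = 97.5 ⇒ q_{Nadir} = 117.
Then q_{Mesa} = 97 − (1/3)·117 = 58.
Equilibrium price: P = 399 − 175 = 224.

224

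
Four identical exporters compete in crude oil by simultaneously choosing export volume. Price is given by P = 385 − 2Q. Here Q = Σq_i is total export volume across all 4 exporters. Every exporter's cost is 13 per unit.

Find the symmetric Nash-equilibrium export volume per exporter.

A representative exporter's profit is π_i = q_i(385 − 2Q) − 13q_i, with Q = q_i + Σ_{j≠i} q_j.
First-order condition: 372 − 4q_i − 2Σ_{j≠i} q_j = 0.
With identical exporters, set every q_j = q: then 372 − 4q − 6q = 0, i.e. q = 372/10 = 37.2.

37.2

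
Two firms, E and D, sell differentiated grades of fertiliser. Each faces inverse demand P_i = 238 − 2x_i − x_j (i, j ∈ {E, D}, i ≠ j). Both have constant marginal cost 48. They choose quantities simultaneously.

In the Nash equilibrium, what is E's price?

Firm E's profit: π = x_E(238 − 2x_E − x_D) − 48x_E.
∂π/∂x_E = 190 − 4x_E − x_D = 0 ⇒ x_E = 47.5 − 0.25x_D.
By symmetry x_D = x_E; substituting into the reaction function, 1.25x_E = 47.5 and x_E = 38.
P_E = 238 − 2·38 − 38 = 124.

124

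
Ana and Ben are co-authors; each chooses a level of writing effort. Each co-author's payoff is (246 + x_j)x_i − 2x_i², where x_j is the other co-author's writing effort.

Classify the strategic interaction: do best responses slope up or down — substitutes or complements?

Ana's payoff is (246 + x_B)x_A − 2x_A².
∂π/∂x_A = 246 + x_B − 4x_A = 0, so x_A = 61.5 + 0.25x_B.
The best-response slope dx_A/dx_B = 0.25 > 0: the reaction function is upward-sloping, so the choices are strategic complements.

strategic complements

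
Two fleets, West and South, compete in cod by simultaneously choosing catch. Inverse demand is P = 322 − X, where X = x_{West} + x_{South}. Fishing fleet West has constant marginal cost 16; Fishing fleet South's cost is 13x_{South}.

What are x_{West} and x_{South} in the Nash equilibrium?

Fishing fleet West's profit: π = x_{West}(322 − (x_{West} + x_{South})) − 16x_{West}.
∂π/∂x_{West} = 306 − 2x_{West} − x_{South} = 0, so x_{West} = 153 − 0.5x_{South}.
By the same steps for South: x_{South} = 154.5 − 0.5x_{West}.
Plugging x_{South} into West's best response: x_{West} = 153 − 0.5(154.5 − 0.5x_{West}) ⇒ 0.75x_{West} = 75.75, so x_{West} = 101.
Then x_{South} = 154.5 − 0.5·101 = 104.

101, 104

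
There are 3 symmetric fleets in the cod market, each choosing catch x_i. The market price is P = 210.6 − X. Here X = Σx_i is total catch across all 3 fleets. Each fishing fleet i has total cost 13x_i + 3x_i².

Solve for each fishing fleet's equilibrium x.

A representative fishing fleet's profit is π_i = x_i(210.6 − X) − 13x_i − 3x_i², with X = x_i + Σ_{j≠i} x_j.
First-order condition: 197.6 − 8x_i − Σ_{j≠i} x_j = 0.
Imposing symmetry (x_j = x for all j) turns Σ_{j≠i} x_j into 2x, so 197.6 = 10x and x = 19.76.

19.76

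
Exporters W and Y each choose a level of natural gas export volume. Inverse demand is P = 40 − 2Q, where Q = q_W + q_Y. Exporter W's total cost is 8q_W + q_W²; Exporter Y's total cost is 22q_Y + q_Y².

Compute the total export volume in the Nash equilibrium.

Exporter W's profit: π = q_W(40 − 2(q_W + q_Y)) − 8q_W − q_W².
∂π/∂q_W = 32 − 6q_W − 2q_Y = 0, so q_W = 16/3 − (1/3)q_Y.
By the same steps for Y: q_Y = 3 − (1/3)q_W.
Solving the two reaction functions simultaneously: (1 − (−1/3)(−1/3))q_W = 16/3 − (1/3)·3, so (8/9)q_W = 13/3 and q_W = 4.875.
Then q_Y = 3 − (1/3)·4.875 = 1.375.
Total export volume: 4.875 + 1.375 = 6.25.

6.25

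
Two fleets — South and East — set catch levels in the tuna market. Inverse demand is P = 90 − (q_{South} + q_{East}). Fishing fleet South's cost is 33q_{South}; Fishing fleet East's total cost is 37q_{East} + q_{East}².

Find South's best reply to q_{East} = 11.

Fishing fleet South's profit: π = q_{South}(90 − (q_{South} + q_{East})) − 33q_{South}.
∂π/∂q_{South} = 57 − 2q_{South} − q_{East} = 0, so q_{South} = 28.5 − 0.5q_{East}.
At q_{East} = 11: q_{South} = 28.5 − 0.5·11 = 23.

23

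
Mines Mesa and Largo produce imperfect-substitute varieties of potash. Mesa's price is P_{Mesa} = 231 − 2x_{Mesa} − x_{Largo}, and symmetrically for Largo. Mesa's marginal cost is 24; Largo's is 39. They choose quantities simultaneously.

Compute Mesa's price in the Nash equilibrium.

Mine Mesa's profit: π = x_{Mesa}(231 − 2x_{Mesa} − x_{Largo}) − 24x_{Mesa}.
∂π/∂x_{Mesa} = 207 − 4x_{Mesa} − x_{Largo} = 0 ⇒ x_{Mesa} = 51.75 − 0.25x_{Largo}.
Similarly x_{Largo} = 48 − 0.25x_{Mesa}.
Substituting the second reaction function into the first: x_{Mesa} = 51.75 − 0.25(48 − 0.25x_{Mesa}), which gives 0.9375x_{Mesa} = 39.75 ⇒ x_{Mesa} = 42.4.
Then x_{Largo} = 48 − 0.25·42.4 = 37.4.
P_{Mesa} = 231 − 2·42.4 − 37.4 = 108.8.

108.8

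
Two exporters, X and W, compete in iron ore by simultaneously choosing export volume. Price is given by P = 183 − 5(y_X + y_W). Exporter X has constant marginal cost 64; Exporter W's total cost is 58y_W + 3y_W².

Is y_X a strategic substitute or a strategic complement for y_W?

Exporter X's profit: π = y_X(183 − 5(y_X + y_W)) − 64y_X.
∂π/∂y_X = 119 − 10y_X − 5y_W = 0, so y_X = 11.9 − 0.5y_W.
The best-response slope dy_X/dy_W = −0.5 < 0: the reaction function is downward-sloping, so the choices are strategic substitutes.

strategic substitutes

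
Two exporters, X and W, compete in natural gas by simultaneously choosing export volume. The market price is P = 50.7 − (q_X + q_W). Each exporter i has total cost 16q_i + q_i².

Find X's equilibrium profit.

Exporter X's profit: π = q_X(50.7 − (q_X + q_W)) − 16q_X − q_X².
∂π/∂q_X = 34.7 − 4q_X − q_W = 0, so q_X = 8.675 − 0.25q_W.
Setting q_X = q_W in the reaction function: q_X = 8.675 − 0.25q_X, so q_X = 8.675 / 1.25 = 6.94.
Price P = 50.7 − 13.88 = 36.82.
X's profit: (36.82 − 16)·6.94 − (6.94)² = 96.3272.

96.3272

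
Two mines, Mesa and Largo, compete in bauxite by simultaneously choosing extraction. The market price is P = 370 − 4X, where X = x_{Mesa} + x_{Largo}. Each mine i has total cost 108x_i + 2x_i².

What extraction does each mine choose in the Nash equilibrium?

Mine Mesa's profit: π = x_{Mesa}(370 − 4(x_{Mesa} + x_{Largo})) − 108x_{Mesa} − 2x_{Mesa}².
∂π/∂x_{Mesa} = 262 − 12x_{Mesa} − 4x_{Largo} = 0, so x_{Mesa} = 131/6 − (1/3)x_{Largo}.
The game is symmetric, so in equilibrium x_{Largo} = x_{Mesa}: the reaction function gives (4/3)x_{Mesa} = 131/6, hence x_{Mesa} = 16.375.

16.375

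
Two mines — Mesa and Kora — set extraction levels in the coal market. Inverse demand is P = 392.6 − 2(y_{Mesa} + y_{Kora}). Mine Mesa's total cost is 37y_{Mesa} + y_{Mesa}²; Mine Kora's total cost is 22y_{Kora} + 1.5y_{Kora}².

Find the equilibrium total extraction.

85.8

Mine Mesa's profit: π = y_{Mesa}(392.6 − 2(y_{Mesa} + y_{Kora})) − 37y_{Mesa} − y_{Mesa}².
∂π/∂y_{Mesa} = 355.6 − 6y_{Mesa} − 2y_{Kora} = 0, so y_{Mesa} = 889/15 − (1/3)y_{Kora}.
For Kora: ∂π/∂y_{Kora} = 370.6 − 7y_{Kora} − 2y_{Mesa} = 0 ⇒ y_{Kora} = 1853/35 − (2/7)y_{Mesa}.
Solving the two reaction functions simultaneously: (1 − (−1/3)(−2/7))y_{Mesa} = 889/15 − (1/3)·(1853/35), so (19/21)y_{Mesa} = 874/21 and y_{Mesa} = 46.
Then y_{Kora} = 1853/35 − (2/7)·46 = 39.8.
Total extraction: 46 + 39.8 = 85.8.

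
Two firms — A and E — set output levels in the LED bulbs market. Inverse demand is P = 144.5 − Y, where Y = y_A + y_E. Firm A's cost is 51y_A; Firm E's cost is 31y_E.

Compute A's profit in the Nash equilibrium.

Firm A's profit: π = y_A(144.5 − (y_A + y_E)) − 51y_A.
∂π/∂y_A = 93.5 − 2y_A − y_E = 0, so y_A = 46.75 − 0.5y_E.
By the same steps for E: y_E = 56.75 − 0.5y_A.
Solving the two reaction functions simultaneously: (1 − (−0.5)(−0.5))y_A = 46.75 − 0.5·56.75, so 0.75y_A = 18.375 and y_A = 24.5.
Then y_E = 56.75 − 0.5·24.5 = 44.5.
Price P = 144.5 − 69 = 75.5.
A's profit: (75.5 − 51)·24.5 = 600.25.

600.25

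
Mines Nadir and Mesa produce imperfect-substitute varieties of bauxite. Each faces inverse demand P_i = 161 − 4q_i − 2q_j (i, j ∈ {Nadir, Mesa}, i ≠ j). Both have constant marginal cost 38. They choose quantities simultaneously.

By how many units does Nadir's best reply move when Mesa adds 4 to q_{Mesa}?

Mine Nadir's profit: π = q_{Nadir}(161 − 4q_{Nadir} − 2q_{Mesa}) − 38q_{Nadir}.
∂π/∂q_{Nadir} = 123 − 8q_{Nadir} − 2q_{Mesa} = 0 ⇒ q_{Nadir} = 15.375 − 0.25q_{Mesa}.
The reaction-function slope is −0.25, so a 4-unit rise in q_{Mesa} moves q_{Nadir} by −0.25 × 4 = −1. Nadir's best response falls — the actions are strategic substitutes.

-1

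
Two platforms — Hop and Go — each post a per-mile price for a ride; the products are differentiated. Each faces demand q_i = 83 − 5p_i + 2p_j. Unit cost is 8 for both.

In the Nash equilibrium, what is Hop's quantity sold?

Hop's profit: π = (p_{Hop} − 8)(83 − 5p_{Hop} + 2p_{Go}).
∂π/∂p_{Hop} = 123 − 10p_{Hop} + 2p_{Go} = 0 ⇒ p_{Hop} = 12.3 + 0.2p_{Go}.
The game is symmetric, so in equilibrium p_{Go} = p_{Hop}: the reaction function gives 0.8p_{Hop} = 12.3, hence p_{Hop} = 15.375.
q_{Hop} = 83 − 5·15.375 + 2·15.375 = 36.875.

36.875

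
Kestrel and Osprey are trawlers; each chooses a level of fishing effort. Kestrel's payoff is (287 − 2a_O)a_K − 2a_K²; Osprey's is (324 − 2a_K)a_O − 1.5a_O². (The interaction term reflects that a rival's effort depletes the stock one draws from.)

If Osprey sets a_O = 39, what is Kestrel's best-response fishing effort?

Expanding Kestrel's payoff: 287a_K − 2a_Oa_K − 2a_K².
∂π/∂a_K = 287 − 2a_O − 4a_K = 0, so a_K = 71.75 − 0.5a_O.
At a_O = 39: a_K = 71.75 − 0.5·39 = 52.25.

52.25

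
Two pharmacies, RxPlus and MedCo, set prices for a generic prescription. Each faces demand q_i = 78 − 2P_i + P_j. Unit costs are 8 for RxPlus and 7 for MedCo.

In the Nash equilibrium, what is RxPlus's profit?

RxPlus's profit: π = (P_{RxPlus} − 8)(78 − 2P_{RxPlus} + P_{MedCo}).
∂π/∂P_{RxPlus} = 94 − 4P_{RxPlus} + P_{MedCo} = 0 ⇒ P_{RxPlus} = 23.5 + 0.25P_{MedCo}.
Similarly P_{MedCo} = 23 + 0.25P_{RxPlus}.
Substituting the second reaction function into the first: P_{RxPlus} = 23.5 + 0.25(23 + 0.25P_{RxPlus}), which gives 0.9375P_{RxPlus} = 29.25 ⇒ P_{RxPlus} = 31.2.
Then P_{MedCo} = 23 + 0.25·31.2 = 30.8.
q_{RxPlus} = 78 − 2·31.2 + 30.8 = 46.4.
Profit = (31.2 − 8)·46.4 = 1076.48.

1076.48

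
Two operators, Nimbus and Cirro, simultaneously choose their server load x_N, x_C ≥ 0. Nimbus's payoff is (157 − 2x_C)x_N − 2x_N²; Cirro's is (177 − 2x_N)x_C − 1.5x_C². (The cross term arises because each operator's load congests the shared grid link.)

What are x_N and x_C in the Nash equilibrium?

14.625, 49.25

Expanding Nimbus's payoff: 157x_N − 2x_Cx_N − 2x_N².
∂π/∂x_N = 157 − 2x_C − 4x_N = 0, so x_N = 39.25 − 0.5x_C.
Likewise for Cirro: x_C = 59 − (2/3)x_N.
Solving the two reaction functions simultaneously: (1 − (−0.5)(−2/3))x_N = 39.25 − 0.5·59, so (2/3)x_N = 9.75 and x_N = 14.625.
Then x_C = 59 − (2/3)·14.625 = 49.25.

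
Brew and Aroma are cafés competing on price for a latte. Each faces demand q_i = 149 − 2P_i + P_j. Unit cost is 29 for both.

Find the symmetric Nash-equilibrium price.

Brew's profit: π = (P_{Brew} − 29)(149 − 2P_{Brew} + P_{Aroma}).
∂π/∂P_{Brew} = 207 − 4P_{Brew} + P_{Aroma} = 0 ⇒ P_{Brew} = 51.75 + 0.25P_{Aroma}.
Setting P_{Brew} = P_{Aroma} in the reaction function: P_{Brew} = 51.75 + 0.25P_{Brew}, so P_{Brew} = 51.75 / 0.75 = 69.

69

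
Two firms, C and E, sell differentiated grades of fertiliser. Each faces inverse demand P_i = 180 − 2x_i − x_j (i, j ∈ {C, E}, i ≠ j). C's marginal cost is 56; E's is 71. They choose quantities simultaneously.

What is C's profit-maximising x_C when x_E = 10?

Firm C's profit: π = x_C(180 − 2x_C − x_E) − 56x_C.
∂π/∂x_C = 124 − 4x_C − x_E = 0 ⇒ x_C = 31 − 0.25x_E.
At x_E = 10: x_C = 31 − 0.25·10 = 28.5.

28.5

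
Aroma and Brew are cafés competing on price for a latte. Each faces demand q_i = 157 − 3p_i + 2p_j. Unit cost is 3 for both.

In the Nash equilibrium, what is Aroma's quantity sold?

Aroma's profit: π = (p_{Aroma} − 3)(157 − 3p_{Aroma} + 2p_{Brew}).
∂π/∂p_{Aroma} = 166 − 6p_{Aroma} + 2p_{Brew} = 0 ⇒ p_{Aroma} = 83/3 + (1/3)p_{Brew}.
Setting p_{Aroma} = p_{Brew} in the reaction function: p_{Aroma} = 83/3 + (1/3)p_{Aroma}, so p_{Aroma} = (83/3) / (2/3) = 41.5.
q_{Aroma} = 157 − 3·41.5 + 2·41.5 = 115.5.

115.5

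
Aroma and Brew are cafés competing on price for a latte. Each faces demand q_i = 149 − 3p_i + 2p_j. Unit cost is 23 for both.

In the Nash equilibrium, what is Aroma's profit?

Aroma's profit: π = (p_{Aroma} − 23)(149 − 3p_{Aroma} + 2p_{Brew}).
∂π/∂p_{Aroma} = 218 − 6p_{Aroma} + 2p_{Brew} = 0 ⇒ p_{Aroma} = 109/3 + (1/3)p_{Brew}.
By symmetry p_{Brew} = p_{Aroma}; substituting into the reaction function, (2/3)p_{Aroma} = 109/3 and p_{Aroma} = 54.5.
q_{Aroma} = 149 − 3·54.5 + 2·54.5 = 94.5.
Profit = (54.5 − 23)·94.5 = 2976.75.

2976.75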